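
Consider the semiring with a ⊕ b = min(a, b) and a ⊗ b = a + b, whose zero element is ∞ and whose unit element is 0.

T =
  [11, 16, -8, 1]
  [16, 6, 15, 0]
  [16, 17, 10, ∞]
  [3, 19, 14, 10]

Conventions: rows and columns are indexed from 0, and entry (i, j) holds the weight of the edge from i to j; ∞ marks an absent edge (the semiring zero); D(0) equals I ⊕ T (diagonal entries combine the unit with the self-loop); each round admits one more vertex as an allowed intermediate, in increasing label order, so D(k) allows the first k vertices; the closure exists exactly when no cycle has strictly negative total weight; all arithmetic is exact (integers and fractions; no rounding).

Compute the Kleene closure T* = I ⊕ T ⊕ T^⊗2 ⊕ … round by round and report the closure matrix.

D(0):
  [0, 16, -8, 1]
  [16, 0, 15, 0]
  [16, 17, 0, ∞]
  [3, 19, 14, 0]
D(1):
  [0, 16, -8, 1]
  [16, 0, 8, 0]
  [16, 17, 0, 17]
  [3, 19, -5, 0]
D(2):
  [0, 16, -8, 1]
  [16, 0, 8, 0]
  [16, 17, 0, 17]
  [3, 19, -5, 0]
D(3):
  [0, 9, -8, 1]
  [16, 0, 8, 0]
  [16, 17, 0, 17]
  [3, 12, -5, 0]
D(4):
  [0, 9, -8, 1]
  [3, 0, -5, 0]
  [16, 17, 0, 17]
  [3, 12, -5, 0]
Answer: T* = [[0, 9, -8, 1], [3, 0, -5, 0], [16, 17, 0, 17], [3, 12, -5, 0]]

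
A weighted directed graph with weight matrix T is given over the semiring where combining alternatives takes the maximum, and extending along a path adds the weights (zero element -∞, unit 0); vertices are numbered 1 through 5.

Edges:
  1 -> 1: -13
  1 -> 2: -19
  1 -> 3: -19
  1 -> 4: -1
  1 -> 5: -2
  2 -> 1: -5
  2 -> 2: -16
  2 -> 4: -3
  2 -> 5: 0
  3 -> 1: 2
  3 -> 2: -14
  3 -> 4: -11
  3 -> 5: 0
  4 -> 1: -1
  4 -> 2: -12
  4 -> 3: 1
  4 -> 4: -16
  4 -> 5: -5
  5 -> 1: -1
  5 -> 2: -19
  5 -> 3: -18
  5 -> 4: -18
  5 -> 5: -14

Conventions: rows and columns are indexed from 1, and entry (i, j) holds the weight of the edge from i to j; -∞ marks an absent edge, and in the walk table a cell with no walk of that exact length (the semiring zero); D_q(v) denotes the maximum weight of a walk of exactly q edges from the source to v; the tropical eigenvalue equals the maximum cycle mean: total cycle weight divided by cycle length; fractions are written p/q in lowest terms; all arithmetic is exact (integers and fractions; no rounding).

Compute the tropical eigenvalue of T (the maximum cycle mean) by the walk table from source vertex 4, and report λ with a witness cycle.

q=0: [-∞, -∞, -∞, 0, -∞]
q=1: [-1, -12, 1, -16, -5]
q=2: [3, -13, -15, -2, 1]
q=3: [0, -14, -1, 2, 1]
q=4: [1, -10, 3, -1, -1]
q=5: [5, -11, 0, 0, 3]
Optimal cycle mean attained by: cycle 1->4->3->1, total (-1) + 1 + 2, length 3.
Answer: λ = 2/3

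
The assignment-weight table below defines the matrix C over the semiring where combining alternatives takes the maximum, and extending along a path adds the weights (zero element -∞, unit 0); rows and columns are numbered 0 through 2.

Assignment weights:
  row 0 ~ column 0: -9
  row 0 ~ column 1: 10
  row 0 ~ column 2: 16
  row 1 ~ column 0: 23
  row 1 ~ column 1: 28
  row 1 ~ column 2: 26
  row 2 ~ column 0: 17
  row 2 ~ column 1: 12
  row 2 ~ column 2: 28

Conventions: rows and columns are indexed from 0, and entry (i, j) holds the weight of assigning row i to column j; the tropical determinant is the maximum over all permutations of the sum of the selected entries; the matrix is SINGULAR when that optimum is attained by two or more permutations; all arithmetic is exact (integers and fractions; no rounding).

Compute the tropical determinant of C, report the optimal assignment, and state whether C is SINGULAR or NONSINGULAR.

σ = (0, 1, 2): (-9) + 28 + 28 = 47
σ = (0, 2, 1): (-9) + 26 + 12 = 29
σ = (1, 0, 2): 10 + 23 + 28 = 61
σ = (1, 2, 0): 10 + 26 + 17 = 53
σ = (2, 0, 1): 16 + 23 + 12 = 51
σ = (2, 1, 0): 16 + 28 + 17 = 61
Optimal value attained by: σ = (1, 0, 2).
Answer: det⊕(C) = 61; verdict: SINGULAR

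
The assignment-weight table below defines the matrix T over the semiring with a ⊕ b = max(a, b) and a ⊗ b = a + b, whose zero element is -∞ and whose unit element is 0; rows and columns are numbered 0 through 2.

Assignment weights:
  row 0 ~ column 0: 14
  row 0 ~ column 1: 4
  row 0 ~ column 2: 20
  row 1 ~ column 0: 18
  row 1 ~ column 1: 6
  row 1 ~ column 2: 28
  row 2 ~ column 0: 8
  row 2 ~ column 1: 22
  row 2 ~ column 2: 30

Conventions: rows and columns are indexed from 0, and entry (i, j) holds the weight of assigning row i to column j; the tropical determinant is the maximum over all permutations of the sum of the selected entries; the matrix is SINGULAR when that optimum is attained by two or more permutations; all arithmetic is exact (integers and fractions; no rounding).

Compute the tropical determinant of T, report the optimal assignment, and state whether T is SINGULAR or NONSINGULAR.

σ = (0, 1, 2): 14 + 6 + 30 = 50
σ = (0, 2, 1): 14 + 28 + 22 = 64
σ = (1, 0, 2): 4 + 18 + 30 = 52
σ = (1, 2, 0): 4 + 28 + 8 = 40
σ = (2, 0, 1): 20 + 18 + 22 = 60
σ = (2, 1, 0): 20 + 6 + 8 = 34
Optimal value attained by: σ = (0, 2, 1).
Answer: det⊕(T) = 64; verdict: NONSINGULAR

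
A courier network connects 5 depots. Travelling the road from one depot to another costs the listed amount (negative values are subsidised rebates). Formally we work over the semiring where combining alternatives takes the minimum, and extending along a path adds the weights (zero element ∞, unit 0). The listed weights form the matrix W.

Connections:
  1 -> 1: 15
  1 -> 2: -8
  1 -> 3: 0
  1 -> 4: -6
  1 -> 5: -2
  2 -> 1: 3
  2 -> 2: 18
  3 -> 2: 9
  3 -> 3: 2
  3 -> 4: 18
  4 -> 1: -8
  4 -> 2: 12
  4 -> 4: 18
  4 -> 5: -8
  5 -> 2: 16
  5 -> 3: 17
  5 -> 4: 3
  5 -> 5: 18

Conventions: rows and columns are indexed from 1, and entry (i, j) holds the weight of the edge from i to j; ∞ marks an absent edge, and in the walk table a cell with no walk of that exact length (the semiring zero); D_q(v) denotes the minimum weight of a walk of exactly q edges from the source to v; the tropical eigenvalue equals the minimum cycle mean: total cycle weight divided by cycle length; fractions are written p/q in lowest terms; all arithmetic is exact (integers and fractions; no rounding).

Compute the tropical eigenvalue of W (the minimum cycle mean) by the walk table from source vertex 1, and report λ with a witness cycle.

q=0: [0, ∞, ∞, ∞, ∞]
q=1: [15, -8, 0, -6, -2]
q=2: [-14, 6, 2, 1, -14]
q=3: [-7, -22, -14, -20, -16]
q=4: [-28, -15, -12, -13, -28]
q=5: [-21, -36, -28, -34, -30]
Optimal cycle mean attained by: cycle 1->4->1, total (-6) + (-8), length 2.
Answer: λ = -7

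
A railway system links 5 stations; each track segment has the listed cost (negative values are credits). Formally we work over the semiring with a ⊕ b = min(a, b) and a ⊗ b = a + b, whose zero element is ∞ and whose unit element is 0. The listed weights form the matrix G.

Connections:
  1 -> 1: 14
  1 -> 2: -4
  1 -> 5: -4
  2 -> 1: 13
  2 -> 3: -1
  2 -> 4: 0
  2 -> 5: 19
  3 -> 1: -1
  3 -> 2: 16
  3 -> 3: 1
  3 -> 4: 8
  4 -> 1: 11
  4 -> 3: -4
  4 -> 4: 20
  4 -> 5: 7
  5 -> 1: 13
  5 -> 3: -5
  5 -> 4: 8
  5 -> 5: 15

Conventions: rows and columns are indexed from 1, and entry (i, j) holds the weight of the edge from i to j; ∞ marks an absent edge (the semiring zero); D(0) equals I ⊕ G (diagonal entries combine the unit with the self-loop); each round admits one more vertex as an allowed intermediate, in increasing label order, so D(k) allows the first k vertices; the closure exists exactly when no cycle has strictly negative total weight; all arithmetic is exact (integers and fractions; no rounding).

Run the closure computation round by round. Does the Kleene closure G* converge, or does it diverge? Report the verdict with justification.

D(0):
  [0, -4, ∞, ∞, -4]
  [13, 0, -1, 0, 19]
  [-1, 16, 0, 8, ∞]
  [11, ∞, -4, 0, 7]
  [13, ∞, -5, 8, 0]
D(1):
  [0, -4, ∞, ∞, -4]
  [13, 0, -1, 0, 9]
  [-1, -5, 0, 8, -5]
  [11, 7, -4, 0, 7]
  [13, 9, -5, 8, 0]
Detection: at round 2, diagonal entry (3, 3) turns strictly negative.
Key observation: the cycle 3->1->2->3 has total weight (-1) + (-4) + (-1), which is strictly negative.
Answer: DIVERGES — negative cycle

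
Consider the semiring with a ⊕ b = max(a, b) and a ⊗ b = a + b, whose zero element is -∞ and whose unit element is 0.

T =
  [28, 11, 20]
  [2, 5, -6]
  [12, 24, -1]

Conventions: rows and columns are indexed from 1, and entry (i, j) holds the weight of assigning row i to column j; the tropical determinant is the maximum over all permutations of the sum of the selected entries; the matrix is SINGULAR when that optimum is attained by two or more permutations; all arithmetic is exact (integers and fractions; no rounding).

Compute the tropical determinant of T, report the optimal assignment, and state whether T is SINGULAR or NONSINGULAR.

σ = (1, 2, 3): 28 + 5 + (-1) = 32
σ = (1, 3, 2): 28 + (-6) + 24 = 46
σ = (2, 1, 3): 11 + 2 + (-1) = 12
σ = (2, 3, 1): 11 + (-6) + 12 = 17
σ = (3, 1, 2): 20 + 2 + 24 = 46
σ = (3, 2, 1): 20 + 5 + 12 = 37
Optimal value attained by: σ = (1, 3, 2).
Answer: det⊕(T) = 46; verdict: SINGULAR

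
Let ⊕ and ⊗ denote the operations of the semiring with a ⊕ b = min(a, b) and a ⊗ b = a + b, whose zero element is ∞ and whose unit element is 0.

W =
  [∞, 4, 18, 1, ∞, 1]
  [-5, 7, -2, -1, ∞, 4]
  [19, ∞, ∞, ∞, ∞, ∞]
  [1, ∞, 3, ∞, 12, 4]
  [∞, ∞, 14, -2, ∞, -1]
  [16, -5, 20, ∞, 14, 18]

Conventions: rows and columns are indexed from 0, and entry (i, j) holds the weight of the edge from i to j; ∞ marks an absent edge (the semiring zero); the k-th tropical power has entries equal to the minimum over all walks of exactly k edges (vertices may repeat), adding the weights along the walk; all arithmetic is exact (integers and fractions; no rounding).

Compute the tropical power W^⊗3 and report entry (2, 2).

W^⊗2:
  [-1, -4, 2, 3, 13, 5]
  [0, -1, 2, -4, 11, -4]
  [∞, 23, 37, 20, ∞, 20]
  [20, -1, 19, 2, 18, 2]
  [-1, -6, 1, ∞, 10, 2]
  [-10, 2, -7, -6, 32, -1]
W^⊗3:
  [-9, 0, -6, -5, 15, 0]
  [-6, -9, -3, -2, 8, 0]
  [18, 15, 21, 22, 32, 24]
  [-6, -3, -3, -2, 14, 3]
  [-11, -3, -8, -7, 16, -2]
  [-5, -6, -3, -9, 6, -9]
Key observation: the optimum is the walk 2->0->1->2, with weight 19 + 4 + (-2) = 21.
Optimal value attained by: walk 2->0->1->2.
Answer: (W^⊗3)[2][2] = 21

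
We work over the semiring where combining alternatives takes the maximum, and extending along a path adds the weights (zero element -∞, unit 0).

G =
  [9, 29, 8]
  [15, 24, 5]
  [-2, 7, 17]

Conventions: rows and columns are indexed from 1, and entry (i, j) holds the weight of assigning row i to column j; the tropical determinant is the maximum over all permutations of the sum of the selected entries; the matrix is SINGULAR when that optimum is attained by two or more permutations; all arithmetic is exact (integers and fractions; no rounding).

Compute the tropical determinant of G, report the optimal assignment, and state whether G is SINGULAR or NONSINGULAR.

σ = (1, 2, 3): 9 + 24 + 17 = 50
σ = (1, 3, 2): 9 + 5 + 7 = 21
σ = (2, 1, 3): 29 + 15 + 17 = 61
σ = (2, 3, 1): 29 + 5 + (-2) = 32
σ = (3, 1, 2): 8 + 15 + 7 = 30
σ = (3, 2, 1): 8 + 24 + (-2) = 30
Optimal value attained by: σ = (2, 1, 3).
Answer: det⊕(G) = 61; verdict: NONSINGULAR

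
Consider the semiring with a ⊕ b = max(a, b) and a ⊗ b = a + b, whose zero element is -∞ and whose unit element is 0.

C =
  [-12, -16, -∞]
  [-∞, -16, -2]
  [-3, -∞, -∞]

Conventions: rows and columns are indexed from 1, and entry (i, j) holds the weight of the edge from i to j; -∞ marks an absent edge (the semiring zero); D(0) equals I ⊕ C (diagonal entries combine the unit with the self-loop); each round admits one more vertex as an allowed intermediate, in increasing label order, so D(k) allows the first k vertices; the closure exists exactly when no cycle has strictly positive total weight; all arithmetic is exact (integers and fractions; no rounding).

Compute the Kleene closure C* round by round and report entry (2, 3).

D(0):
  [0, -16, -∞]
  [-∞, 0, -2]
  [-3, -∞, 0]
D(1):
  [0, -16, -∞]
  [-∞, 0, -2]
  [-3, -19, 0]
D(2):
  [0, -16, -18]
  [-∞, 0, -2]
  [-3, -19, 0]
D(3):
  [0, -16, -18]
  [-5, 0, -2]
  [-3, -19, 0]
Answer: C*[2][3] = -2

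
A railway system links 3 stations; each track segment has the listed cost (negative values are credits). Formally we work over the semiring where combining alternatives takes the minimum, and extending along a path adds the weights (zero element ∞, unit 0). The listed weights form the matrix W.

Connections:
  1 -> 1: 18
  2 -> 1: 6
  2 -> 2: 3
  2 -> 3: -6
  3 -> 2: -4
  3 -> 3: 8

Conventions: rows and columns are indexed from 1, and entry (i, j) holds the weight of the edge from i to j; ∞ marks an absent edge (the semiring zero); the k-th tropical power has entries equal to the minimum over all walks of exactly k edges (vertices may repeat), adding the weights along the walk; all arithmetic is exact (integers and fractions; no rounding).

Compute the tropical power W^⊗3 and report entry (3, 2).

W^⊗2:
  [36, ∞, ∞]
  [9, -10, -3]
  [2, -1, -10]
W^⊗3:
  [54, ∞, ∞]
  [-4, -7, -16]
  [5, -14, -7]
Key observation: the optimum is the walk 3->2->3->2, with weight (-4) + (-6) + (-4) = -14.
Optimal value attained by: walk 3->2->3->2.
Answer: (W^⊗3)[3][2] = -14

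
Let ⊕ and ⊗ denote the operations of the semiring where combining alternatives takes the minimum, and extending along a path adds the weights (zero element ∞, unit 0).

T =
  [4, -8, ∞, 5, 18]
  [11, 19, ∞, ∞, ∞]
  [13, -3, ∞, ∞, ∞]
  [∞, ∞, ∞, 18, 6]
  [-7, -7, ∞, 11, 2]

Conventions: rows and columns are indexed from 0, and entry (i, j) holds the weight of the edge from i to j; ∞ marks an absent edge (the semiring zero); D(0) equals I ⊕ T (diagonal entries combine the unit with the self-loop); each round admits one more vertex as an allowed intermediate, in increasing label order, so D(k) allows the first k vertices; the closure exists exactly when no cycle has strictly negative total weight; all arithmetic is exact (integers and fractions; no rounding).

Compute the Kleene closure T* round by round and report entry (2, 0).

D(0):
  [0, -8, ∞, 5, 18]
  [11, 0, ∞, ∞, ∞]
  [13, -3, 0, ∞, ∞]
  [∞, ∞, ∞, 0, 6]
  [-7, -7, ∞, 11, 0]
D(1):
  [0, -8, ∞, 5, 18]
  [11, 0, ∞, 16, 29]
  [13, -3, 0, 18, 31]
  [∞, ∞, ∞, 0, 6]
  [-7, -15, ∞, -2, 0]
D(2):
  [0, -8, ∞, 5, 18]
  [11, 0, ∞, 16, 29]
  [8, -3, 0, 13, 26]
  [∞, ∞, ∞, 0, 6]
  [-7, -15, ∞, -2, 0]
D(3):
  [0, -8, ∞, 5, 18]
  [11, 0, ∞, 16, 29]
  [8, -3, 0, 13, 26]
  [∞, ∞, ∞, 0, 6]
  [-7, -15, ∞, -2, 0]
D(4):
  [0, -8, ∞, 5, 11]
  [11, 0, ∞, 16, 22]
  [8, -3, 0, 13, 19]
  [∞, ∞, ∞, 0, 6]
  [-7, -15, ∞, -2, 0]
D(5):
  [0, -8, ∞, 5, 11]
  [11, 0, ∞, 16, 22]
  [8, -3, 0, 13, 19]
  [-1, -9, ∞, 0, 6]
  [-7, -15, ∞, -2, 0]
Answer: T*[2][0] = 8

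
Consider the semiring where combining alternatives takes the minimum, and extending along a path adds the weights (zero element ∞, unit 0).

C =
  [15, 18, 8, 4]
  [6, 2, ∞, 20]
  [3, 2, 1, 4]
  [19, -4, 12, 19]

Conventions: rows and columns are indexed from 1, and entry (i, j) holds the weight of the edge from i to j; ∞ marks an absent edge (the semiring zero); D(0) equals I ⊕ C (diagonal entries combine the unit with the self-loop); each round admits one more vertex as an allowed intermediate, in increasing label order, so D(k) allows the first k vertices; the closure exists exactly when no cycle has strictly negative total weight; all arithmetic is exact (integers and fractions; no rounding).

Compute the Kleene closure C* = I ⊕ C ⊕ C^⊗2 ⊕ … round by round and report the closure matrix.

D(0):
  [0, 18, 8, 4]
  [6, 0, ∞, 20]
  [3, 2, 0, 4]
  [19, -4, 12, 0]
D(1):
  [0, 18, 8, 4]
  [6, 0, 14, 10]
  [3, 2, 0, 4]
  [19, -4, 12, 0]
D(2):
  [0, 18, 8, 4]
  [6, 0, 14, 10]
  [3, 2, 0, 4]
  [2, -4, 10, 0]
D(3):
  [0, 10, 8, 4]
  [6, 0, 14, 10]
  [3, 2, 0, 4]
  [2, -4, 10, 0]
D(4):
  [0, 0, 8, 4]
  [6, 0, 14, 10]
  [3, 0, 0, 4]
  [2, -4, 10, 0]
Answer: C* = [[0, 0, 8, 4], [6, 0, 14, 10], [3, 0, 0, 4], [2, -4, 10, 0]]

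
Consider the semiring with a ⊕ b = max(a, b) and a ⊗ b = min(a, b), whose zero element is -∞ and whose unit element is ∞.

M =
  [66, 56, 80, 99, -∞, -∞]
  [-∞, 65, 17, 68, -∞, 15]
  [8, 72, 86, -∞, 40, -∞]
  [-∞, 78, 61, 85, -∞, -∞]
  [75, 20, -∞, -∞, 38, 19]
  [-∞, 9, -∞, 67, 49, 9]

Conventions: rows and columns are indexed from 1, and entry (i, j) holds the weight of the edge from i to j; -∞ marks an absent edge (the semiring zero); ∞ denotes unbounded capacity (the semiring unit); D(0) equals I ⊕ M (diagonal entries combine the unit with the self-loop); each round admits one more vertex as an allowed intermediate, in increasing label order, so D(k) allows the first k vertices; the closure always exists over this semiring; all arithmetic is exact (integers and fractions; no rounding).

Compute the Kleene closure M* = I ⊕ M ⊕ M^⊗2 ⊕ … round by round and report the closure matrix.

D(0):
  [∞, 56, 80, 99, -∞, -∞]
  [-∞, ∞, 17, 68, -∞, 15]
  [8, 72, ∞, -∞, 40, -∞]
  [-∞, 78, 61, ∞, -∞, -∞]
  [75, 20, -∞, -∞, ∞, 19]
  [-∞, 9, -∞, 67, 49, ∞]
D(1):
  [∞, 56, 80, 99, -∞, -∞]
  [-∞, ∞, 17, 68, -∞, 15]
  [8, 72, ∞, 8, 40, -∞]
  [-∞, 78, 61, ∞, -∞, -∞]
  [75, 56, 75, 75, ∞, 19]
  [-∞, 9, -∞, 67, 49, ∞]
D(2):
  [∞, 56, 80, 99, -∞, 15]
  [-∞, ∞, 17, 68, -∞, 15]
  [8, 72, ∞, 68, 40, 15]
  [-∞, 78, 61, ∞, -∞, 15]
  [75, 56, 75, 75, ∞, 19]
  [-∞, 9, 9, 67, 49, ∞]
D(3):
  [∞, 72, 80, 99, 40, 15]
  [8, ∞, 17, 68, 17, 15]
  [8, 72, ∞, 68, 40, 15]
  [8, 78, 61, ∞, 40, 15]
  [75, 72, 75, 75, ∞, 19]
  [8, 9, 9, 67, 49, ∞]
D(4):
  [∞, 78, 80, 99, 40, 15]
  [8, ∞, 61, 68, 40, 15]
  [8, 72, ∞, 68, 40, 15]
  [8, 78, 61, ∞, 40, 15]
  [75, 75, 75, 75, ∞, 19]
  [8, 67, 61, 67, 49, ∞]
D(5):
  [∞, 78, 80, 99, 40, 19]
  [40, ∞, 61, 68, 40, 19]
  [40, 72, ∞, 68, 40, 19]
  [40, 78, 61, ∞, 40, 19]
  [75, 75, 75, 75, ∞, 19]
  [49, 67, 61, 67, 49, ∞]
D(6):
  [∞, 78, 80, 99, 40, 19]
  [40, ∞, 61, 68, 40, 19]
  [40, 72, ∞, 68, 40, 19]
  [40, 78, 61, ∞, 40, 19]
  [75, 75, 75, 75, ∞, 19]
  [49, 67, 61, 67, 49, ∞]
Answer: M* = [[∞, 78, 80, 99, 40, 19], [40, ∞, 61, 68, 40, 19], [40, 72, ∞, 68, 40, 19], [40, 78, 61, ∞, 40, 19], [75, 75, 75, 75, ∞, 19], [49, 67, 61, 67, 49, ∞]]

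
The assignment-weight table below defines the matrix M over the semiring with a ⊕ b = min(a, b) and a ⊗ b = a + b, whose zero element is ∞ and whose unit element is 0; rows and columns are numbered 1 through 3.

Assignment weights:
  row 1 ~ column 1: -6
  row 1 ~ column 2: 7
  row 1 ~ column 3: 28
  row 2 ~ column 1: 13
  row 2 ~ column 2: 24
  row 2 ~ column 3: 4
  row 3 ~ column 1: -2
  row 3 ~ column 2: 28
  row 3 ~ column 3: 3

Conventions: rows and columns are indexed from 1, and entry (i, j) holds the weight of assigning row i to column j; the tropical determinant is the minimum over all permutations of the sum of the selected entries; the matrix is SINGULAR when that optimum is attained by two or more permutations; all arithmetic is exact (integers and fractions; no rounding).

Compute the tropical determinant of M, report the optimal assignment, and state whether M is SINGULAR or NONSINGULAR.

σ = (1, 2, 3): (-6) + 24 + 3 = 21
σ = (1, 3, 2): (-6) + 4 + 28 = 26
σ = (2, 1, 3): 7 + 13 + 3 = 23
σ = (2, 3, 1): 7 + 4 + (-2) = 9
σ = (3, 1, 2): 28 + 13 + 28 = 69
σ = (3, 2, 1): 28 + 24 + (-2) = 50
Optimal value attained by: σ = (2, 3, 1).
Answer: det⊕(M) = 9; verdict: NONSINGULAR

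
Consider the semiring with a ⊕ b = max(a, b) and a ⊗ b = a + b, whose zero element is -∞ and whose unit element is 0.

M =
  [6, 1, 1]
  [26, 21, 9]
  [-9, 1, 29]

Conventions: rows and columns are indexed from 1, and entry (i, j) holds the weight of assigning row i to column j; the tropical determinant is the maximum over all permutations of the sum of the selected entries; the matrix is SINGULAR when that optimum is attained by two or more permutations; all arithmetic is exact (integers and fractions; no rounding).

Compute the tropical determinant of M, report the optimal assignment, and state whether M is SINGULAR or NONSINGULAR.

σ = (1, 2, 3): 6 + 21 + 29 = 56
σ = (1, 3, 2): 6 + 9 + 1 = 16
σ = (2, 1, 3): 1 + 26 + 29 = 56
σ = (2, 3, 1): 1 + 9 + (-9) = 1
σ = (3, 1, 2): 1 + 26 + 1 = 28
σ = (3, 2, 1): 1 + 21 + (-9) = 13
Optimal value attained by: σ = (1, 2, 3).
Answer: det⊕(M) = 56; verdict: SINGULAR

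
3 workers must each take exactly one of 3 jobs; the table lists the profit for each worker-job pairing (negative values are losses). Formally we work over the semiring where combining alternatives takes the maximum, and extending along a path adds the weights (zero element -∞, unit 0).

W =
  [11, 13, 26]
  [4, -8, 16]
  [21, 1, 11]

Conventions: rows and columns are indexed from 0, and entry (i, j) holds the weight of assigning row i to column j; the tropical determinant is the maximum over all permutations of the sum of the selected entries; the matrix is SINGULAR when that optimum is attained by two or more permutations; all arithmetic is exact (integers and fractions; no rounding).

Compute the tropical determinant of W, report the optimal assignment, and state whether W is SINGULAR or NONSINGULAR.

σ = (0, 1, 2): 11 + (-8) + 11 = 14
σ = (0, 2, 1): 11 + 16 + 1 = 28
σ = (1, 0, 2): 13 + 4 + 11 = 28
σ = (1, 2, 0): 13 + 16 + 21 = 50
σ = (2, 0, 1): 26 + 4 + 1 = 31
σ = (2, 1, 0): 26 + (-8) + 21 = 39
Optimal value attained by: σ = (1, 2, 0).
Answer: det⊕(W) = 50; verdict: NONSINGULAR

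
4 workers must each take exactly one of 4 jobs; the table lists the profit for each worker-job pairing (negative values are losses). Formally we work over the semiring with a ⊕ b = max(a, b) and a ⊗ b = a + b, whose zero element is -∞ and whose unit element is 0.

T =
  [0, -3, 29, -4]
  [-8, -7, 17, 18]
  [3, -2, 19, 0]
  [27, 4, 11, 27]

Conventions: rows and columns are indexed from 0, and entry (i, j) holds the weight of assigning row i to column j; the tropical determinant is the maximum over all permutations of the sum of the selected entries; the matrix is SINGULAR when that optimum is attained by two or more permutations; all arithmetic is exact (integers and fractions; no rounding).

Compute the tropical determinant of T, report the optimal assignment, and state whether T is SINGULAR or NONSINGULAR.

σ = (0, 1, 2, 3): 0 + (-7) + 19 + 27 = 39
σ = (0, 1, 3, 2): 0 + (-7) + 0 + 11 = 4
σ = (0, 2, 1, 3): 0 + 17 + (-2) + 27 = 42
σ = (0, 2, 3, 1): 0 + 17 + 0 + 4 = 21
σ = (0, 3, 1, 2): 0 + 18 + (-2) + 11 = 27
σ = (0, 3, 2, 1): 0 + 18 + 19 + 4 = 41
σ = (1, 0, 2, 3): (-3) + (-8) + 19 + 27 = 35
σ = (1, 0, 3, 2): (-3) + (-8) + 0 + 11 = 0
σ = (1, 2, 0, 3): (-3) + 17 + 3 + 27 = 44
σ = (1, 2, 3, 0): (-3) + 17 + 0 + 27 = 41
σ = (1, 3, 0, 2): (-3) + 18 + 3 + 11 = 29
σ = (1, 3, 2, 0): (-3) + 18 + 19 + 27 = 61
σ = (2, 0, 1, 3): 29 + (-8) + (-2) + 27 = 46
σ = (2, 0, 3, 1): 29 + (-8) + 0 + 4 = 25
σ = (2, 1, 0, 3): 29 + (-7) + 3 + 27 = 52
σ = (2, 1, 3, 0): 29 + (-7) + 0 + 27 = 49
σ = (2, 3, 0, 1): 29 + 18 + 3 + 4 = 54
σ = (2, 3, 1, 0): 29 + 18 + (-2) + 27 = 72
σ = (3, 0, 1, 2): (-4) + (-8) + (-2) + 11 = -3
σ = (3, 0, 2, 1): (-4) + (-8) + 19 + 4 = 11
σ = (3, 1, 0, 2): (-4) + (-7) + 3 + 11 = 3
σ = (3, 1, 2, 0): (-4) + (-7) + 19 + 27 = 35
σ = (3, 2, 0, 1): (-4) + 17 + 3 + 4 = 20
σ = (3, 2, 1, 0): (-4) + 17 + (-2) + 27 = 38
Optimal value attained by: σ = (2, 3, 1, 0).
Answer: det⊕(T) = 72; verdict: NONSINGULAR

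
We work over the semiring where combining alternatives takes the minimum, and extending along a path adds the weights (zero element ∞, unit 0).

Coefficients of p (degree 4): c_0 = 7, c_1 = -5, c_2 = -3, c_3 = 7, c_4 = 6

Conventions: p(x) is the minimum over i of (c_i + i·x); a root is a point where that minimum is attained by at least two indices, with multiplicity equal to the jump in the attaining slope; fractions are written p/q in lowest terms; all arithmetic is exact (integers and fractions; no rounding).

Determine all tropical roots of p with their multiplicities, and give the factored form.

hull edge (i=0, c=7) to (i=1, c=-5): slope -12, span 1
hull edge (i=1, c=-5) to (i=2, c=-3): slope 2, span 1
hull edge (i=2, c=-3) to (i=4, c=6): slope 9/2, span 2
Factored form: p(x) = 6 ⊗ (x ⊕ (-9/2)) ⊗ (x ⊕ (-9/2)) ⊗ (x ⊕ (-2)) ⊗ (x ⊕ 12)
Answer: roots = -9/2 (mult 2), -2 (mult 1), 12 (mult 1)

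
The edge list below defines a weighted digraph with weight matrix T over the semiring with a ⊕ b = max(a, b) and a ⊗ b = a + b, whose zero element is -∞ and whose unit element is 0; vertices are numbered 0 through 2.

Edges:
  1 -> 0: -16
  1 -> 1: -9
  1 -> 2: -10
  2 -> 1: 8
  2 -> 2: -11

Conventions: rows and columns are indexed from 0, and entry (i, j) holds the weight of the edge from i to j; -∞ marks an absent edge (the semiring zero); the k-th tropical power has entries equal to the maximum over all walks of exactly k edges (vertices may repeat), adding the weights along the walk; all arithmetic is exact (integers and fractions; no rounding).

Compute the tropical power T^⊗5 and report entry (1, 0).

T^⊗2:
  [-∞, -∞, -∞]
  [-25, -2, -19]
  [-8, -1, -2]
T^⊗3:
  [-∞, -∞, -∞]
  [-18, -11, -12]
  [-17, 6, -11]
T^⊗4:
  [-∞, -∞, -∞]
  [-27, -4, -21]
  [-10, -3, -4]
T^⊗5:
  [-∞, -∞, -∞]
  [-20, -13, -14]
  [-19, 4, -13]
Key observation: the optimum is the walk 1->2->1->2->1->0, with weight (-10) + 8 + (-10) + 8 + (-16) = -20.
Optimal value attained by: walk 1->2->1->2->1->0.
Answer: (T^⊗5)[1][0] = -20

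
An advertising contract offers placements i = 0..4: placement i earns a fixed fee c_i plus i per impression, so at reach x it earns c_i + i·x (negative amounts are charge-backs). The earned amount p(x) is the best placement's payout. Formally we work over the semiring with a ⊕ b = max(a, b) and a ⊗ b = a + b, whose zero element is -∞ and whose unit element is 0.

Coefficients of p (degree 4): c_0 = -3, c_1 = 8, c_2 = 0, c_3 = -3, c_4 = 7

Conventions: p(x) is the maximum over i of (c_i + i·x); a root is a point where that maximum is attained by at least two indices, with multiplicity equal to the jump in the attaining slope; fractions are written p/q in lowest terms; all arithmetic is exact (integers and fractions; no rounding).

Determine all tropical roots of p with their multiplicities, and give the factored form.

hull edge (i=0, c=-3) to (i=1, c=8): slope 11, span 1
hull edge (i=1, c=8) to (i=4, c=7): slope -1/3, span 3
Factored form: p(x) = 7 ⊗ (x ⊕ (-11)) ⊗ (x ⊕ 1/3) ⊗ (x ⊕ 1/3) ⊗ (x ⊕ 1/3)
Answer: roots = -11 (mult 1), 1/3 (mult 3)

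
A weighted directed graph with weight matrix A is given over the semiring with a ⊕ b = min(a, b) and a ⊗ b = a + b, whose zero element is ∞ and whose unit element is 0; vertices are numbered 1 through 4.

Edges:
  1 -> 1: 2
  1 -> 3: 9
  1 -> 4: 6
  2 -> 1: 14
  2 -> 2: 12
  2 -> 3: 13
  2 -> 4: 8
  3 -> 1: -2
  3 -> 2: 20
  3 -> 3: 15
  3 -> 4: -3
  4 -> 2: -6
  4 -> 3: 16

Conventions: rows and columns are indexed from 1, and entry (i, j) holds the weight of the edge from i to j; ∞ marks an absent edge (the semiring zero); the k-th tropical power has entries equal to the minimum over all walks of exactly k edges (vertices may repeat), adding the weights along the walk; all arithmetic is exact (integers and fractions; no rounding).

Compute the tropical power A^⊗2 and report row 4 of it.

A^⊗2:
  [4, 0, 11, 6]
  [11, 2, 23, 10]
  [0, -9, 7, 4]
  [8, 6, 7, 2]
Answer: row 4 of A^⊗2 = [8, 6, 7, 2]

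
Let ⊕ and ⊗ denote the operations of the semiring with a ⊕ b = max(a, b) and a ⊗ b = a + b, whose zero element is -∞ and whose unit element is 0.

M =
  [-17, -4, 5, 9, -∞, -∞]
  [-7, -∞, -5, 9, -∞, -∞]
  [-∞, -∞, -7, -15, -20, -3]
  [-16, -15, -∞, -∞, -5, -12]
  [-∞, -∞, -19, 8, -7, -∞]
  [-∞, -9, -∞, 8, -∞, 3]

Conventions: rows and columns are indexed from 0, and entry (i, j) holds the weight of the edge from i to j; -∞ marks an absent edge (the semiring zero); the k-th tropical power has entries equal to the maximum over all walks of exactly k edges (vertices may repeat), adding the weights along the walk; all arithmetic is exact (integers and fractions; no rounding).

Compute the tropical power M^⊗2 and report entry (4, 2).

M^⊗2:
  [-7, -6, -2, 5, 4, 2]
  [-7, -6, -2, 2, 4, -3]
  [-31, -12, -14, 5, -20, 0]
  [-22, -20, -11, 3, -12, -9]
  [-8, -7, -26, 1, 3, -4]
  [-8, -6, -14, 11, 3, 6]
Key observation: the optimum is the walk 4->2->2, with weight (-19) + (-7) = -26.
Optimal value attained by: walk 4->2->2.
Answer: (M^⊗2)[4][2] = -26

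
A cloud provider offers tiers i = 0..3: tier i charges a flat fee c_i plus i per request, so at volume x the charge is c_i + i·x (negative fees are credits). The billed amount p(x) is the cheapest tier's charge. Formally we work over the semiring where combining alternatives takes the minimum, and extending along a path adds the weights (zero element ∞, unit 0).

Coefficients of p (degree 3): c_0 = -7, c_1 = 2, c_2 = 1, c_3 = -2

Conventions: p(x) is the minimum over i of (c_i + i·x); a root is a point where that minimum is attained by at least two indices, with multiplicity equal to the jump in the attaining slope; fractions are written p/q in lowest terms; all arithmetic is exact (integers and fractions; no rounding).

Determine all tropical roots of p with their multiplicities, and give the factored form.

hull edge (i=0, c=-7) to (i=3, c=-2): slope 5/3, span 3
Factored form: p(x) = -2 ⊗ (x ⊕ (-5/3)) ⊗ (x ⊕ (-5/3)) ⊗ (x ⊕ (-5/3))
Answer: roots = -5/3 (mult 3)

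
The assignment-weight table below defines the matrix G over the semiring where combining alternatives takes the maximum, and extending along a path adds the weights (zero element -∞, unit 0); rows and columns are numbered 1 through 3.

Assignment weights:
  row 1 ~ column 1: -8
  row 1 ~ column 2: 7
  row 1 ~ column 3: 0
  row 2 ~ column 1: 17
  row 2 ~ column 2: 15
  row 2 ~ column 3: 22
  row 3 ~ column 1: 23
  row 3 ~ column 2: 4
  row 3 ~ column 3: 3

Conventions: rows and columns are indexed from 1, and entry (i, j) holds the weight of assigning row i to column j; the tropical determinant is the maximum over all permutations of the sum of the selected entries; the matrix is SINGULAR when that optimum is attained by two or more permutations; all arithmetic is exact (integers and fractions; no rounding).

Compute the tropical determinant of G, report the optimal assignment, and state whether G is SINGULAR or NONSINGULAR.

σ = (1, 2, 3): (-8) + 15 + 3 = 10
σ = (1, 3, 2): (-8) + 22 + 4 = 18
σ = (2, 1, 3): 7 + 17 + 3 = 27
σ = (2, 3, 1): 7 + 22 + 23 = 52
σ = (3, 1, 2): 0 + 17 + 4 = 21
σ = (3, 2, 1): 0 + 15 + 23 = 38
Optimal value attained by: σ = (2, 3, 1).
Answer: det⊕(G) = 52; verdict: NONSINGULAR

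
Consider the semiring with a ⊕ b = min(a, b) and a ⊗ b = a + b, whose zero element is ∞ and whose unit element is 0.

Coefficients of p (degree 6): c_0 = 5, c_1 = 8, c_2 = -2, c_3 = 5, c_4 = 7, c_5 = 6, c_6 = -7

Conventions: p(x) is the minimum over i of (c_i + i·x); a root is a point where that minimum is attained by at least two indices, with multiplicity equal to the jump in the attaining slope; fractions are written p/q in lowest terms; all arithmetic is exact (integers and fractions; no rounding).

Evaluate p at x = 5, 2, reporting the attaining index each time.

p(5) = min(5+0·5=5, 8+1·5=13, -2+2·5=8, 5+3·5=20, 7+4·5=27, 6+5·5=31, -7+6·5=23) = 5 (attained by i=0)
p(2) = min(5+0·2=5, 8+1·2=10, -2+2·2=2, 5+3·2=11, 7+4·2=15, 6+5·2=16, -7+6·2=5) = 2 (attained by i=2)
Answer: p(5) = 5; p(2) = 2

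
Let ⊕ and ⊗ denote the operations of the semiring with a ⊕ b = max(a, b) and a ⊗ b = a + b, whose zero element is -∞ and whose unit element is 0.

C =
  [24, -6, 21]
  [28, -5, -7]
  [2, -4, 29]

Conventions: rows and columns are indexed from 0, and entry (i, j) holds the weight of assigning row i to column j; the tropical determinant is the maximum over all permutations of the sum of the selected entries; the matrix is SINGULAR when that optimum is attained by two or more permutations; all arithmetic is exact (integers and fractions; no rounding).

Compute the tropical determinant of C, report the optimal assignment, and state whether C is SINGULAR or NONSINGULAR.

σ = (0, 1, 2): 24 + (-5) + 29 = 48
σ = (0, 2, 1): 24 + (-7) + (-4) = 13
σ = (1, 0, 2): (-6) + 28 + 29 = 51
σ = (1, 2, 0): (-6) + (-7) + 2 = -11
σ = (2, 0, 1): 21 + 28 + (-4) = 45
σ = (2, 1, 0): 21 + (-5) + 2 = 18
Optimal value attained by: σ = (1, 0, 2).
Answer: det⊕(C) = 51; verdict: NONSINGULAR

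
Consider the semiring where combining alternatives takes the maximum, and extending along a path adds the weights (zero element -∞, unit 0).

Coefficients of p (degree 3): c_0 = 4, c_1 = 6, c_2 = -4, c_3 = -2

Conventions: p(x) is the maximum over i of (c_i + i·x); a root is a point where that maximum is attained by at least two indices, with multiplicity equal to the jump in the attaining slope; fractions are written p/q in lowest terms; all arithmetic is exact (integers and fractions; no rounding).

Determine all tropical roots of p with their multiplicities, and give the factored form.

hull edge (i=0, c=4) to (i=1, c=6): slope 2, span 1
hull edge (i=1, c=6) to (i=3, c=-2): slope -4, span 2
Factored form: p(x) = -2 ⊗ (x ⊕ (-2)) ⊗ (x ⊕ 4) ⊗ (x ⊕ 4)
Answer: roots = -2 (mult 1), 4 (mult 2)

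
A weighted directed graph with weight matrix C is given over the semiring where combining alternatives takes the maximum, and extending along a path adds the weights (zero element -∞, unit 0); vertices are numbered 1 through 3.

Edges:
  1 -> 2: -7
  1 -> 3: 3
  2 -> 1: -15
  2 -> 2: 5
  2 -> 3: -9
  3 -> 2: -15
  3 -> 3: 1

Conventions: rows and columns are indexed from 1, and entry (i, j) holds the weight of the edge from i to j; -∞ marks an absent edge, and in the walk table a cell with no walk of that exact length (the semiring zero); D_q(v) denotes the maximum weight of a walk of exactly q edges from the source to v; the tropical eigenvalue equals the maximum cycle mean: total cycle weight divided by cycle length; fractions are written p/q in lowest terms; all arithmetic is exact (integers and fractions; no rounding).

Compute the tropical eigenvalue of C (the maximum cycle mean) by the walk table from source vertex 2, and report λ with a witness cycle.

q=0: [-∞, 0, -∞]
q=1: [-15, 5, -9]
q=2: [-10, 10, -4]
q=3: [-5, 15, 1]
Optimal cycle mean attained by: cycle 2->2, total 5, length 1.
Answer: λ = 5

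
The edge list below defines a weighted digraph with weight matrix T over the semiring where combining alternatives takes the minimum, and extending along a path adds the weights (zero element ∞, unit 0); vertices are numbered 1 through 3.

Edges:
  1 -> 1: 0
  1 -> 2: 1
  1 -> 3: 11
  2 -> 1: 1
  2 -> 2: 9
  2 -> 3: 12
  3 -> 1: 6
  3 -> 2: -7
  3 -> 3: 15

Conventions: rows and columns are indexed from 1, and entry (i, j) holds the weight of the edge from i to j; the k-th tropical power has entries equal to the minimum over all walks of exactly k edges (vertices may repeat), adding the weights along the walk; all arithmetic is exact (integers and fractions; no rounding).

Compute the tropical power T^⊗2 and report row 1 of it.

T^⊗2:
  [0, 1, 11]
  [1, 2, 12]
  [-6, 2, 5]
Answer: row 1 of T^⊗2 = [0, 1, 11]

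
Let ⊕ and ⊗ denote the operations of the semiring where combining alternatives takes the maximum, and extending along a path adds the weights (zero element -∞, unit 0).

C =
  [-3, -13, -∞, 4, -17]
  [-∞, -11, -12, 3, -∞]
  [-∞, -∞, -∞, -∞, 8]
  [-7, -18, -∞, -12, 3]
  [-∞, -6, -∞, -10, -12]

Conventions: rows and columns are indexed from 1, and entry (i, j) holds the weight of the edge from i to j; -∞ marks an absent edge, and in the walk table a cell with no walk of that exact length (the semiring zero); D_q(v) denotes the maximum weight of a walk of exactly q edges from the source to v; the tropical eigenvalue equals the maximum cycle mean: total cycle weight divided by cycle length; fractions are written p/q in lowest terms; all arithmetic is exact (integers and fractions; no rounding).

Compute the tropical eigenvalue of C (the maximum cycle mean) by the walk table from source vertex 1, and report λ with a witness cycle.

q=0: [0, -∞, -∞, -∞, -∞]
q=1: [-3, -13, -∞, 4, -17]
q=2: [-3, -14, -25, 1, 7]
q=3: [-6, 1, -26, 1, 4]
q=4: [-6, -2, -11, 4, 4]
q=5: [-3, -2, -14, 1, 7]
Optimal cycle mean attained by: cycle 2->4->5->2, total 3 + 3 + (-6), length 3.
Answer: λ = 0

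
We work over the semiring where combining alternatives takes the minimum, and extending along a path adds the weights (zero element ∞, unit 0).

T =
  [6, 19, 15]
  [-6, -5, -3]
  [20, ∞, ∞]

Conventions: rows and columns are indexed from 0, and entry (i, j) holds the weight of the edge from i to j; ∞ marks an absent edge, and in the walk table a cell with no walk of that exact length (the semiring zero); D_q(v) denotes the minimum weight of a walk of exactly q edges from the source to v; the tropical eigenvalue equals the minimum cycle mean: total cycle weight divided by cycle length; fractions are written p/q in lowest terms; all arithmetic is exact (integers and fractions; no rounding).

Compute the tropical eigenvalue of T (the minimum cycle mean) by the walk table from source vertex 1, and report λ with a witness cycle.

q=0: [∞, 0, ∞]
q=1: [-6, -5, -3]
q=2: [-11, -10, -8]
q=3: [-16, -15, -13]
Optimal cycle mean attained by: cycle 1->1, total (-5), length 1.
Answer: λ = -5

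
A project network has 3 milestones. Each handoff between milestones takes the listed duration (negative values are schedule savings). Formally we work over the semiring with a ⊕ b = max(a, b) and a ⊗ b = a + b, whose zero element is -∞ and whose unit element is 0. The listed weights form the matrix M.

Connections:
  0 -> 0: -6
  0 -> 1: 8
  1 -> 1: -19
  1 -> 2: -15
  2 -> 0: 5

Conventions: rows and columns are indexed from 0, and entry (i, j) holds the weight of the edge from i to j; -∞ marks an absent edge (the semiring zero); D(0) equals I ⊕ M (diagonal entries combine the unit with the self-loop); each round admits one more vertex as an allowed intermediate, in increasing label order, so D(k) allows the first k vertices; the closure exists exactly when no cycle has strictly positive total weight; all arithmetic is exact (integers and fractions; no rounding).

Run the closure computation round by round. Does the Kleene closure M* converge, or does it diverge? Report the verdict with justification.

D(0):
  [0, 8, -∞]
  [-∞, 0, -15]
  [5, -∞, 0]
D(1):
  [0, 8, -∞]
  [-∞, 0, -15]
  [5, 13, 0]
D(2):
  [0, 8, -7]
  [-∞, 0, -15]
  [5, 13, 0]
D(3):
  [0, 8, -7]
  [-10, 0, -15]
  [5, 13, 0]
Key observation: every diagonal entry stays at the unit through all rounds, so no improving cycle exists.
Answer: CONVERGES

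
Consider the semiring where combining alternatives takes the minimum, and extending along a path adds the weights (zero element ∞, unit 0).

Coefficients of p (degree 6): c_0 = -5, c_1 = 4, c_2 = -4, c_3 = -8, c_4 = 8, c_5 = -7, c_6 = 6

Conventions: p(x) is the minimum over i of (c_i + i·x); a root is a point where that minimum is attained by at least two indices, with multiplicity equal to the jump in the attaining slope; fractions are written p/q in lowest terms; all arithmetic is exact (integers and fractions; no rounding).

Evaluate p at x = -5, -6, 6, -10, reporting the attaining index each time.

p(-5) = min(-5+0·(-5)=-5, 4+1·(-5)=-1, -4+2·(-5)=-14, -8+3·(-5)=-23, 8+4·(-5)=-12, -7+5·(-5)=-32, 6+6·(-5)=-24) = -32 (attained by i=5)
p(-6) = min(-5+0·(-6)=-5, 4+1·(-6)=-2, -4+2·(-6)=-16, -8+3·(-6)=-26, 8+4·(-6)=-16, -7+5·(-6)=-37, 6+6·(-6)=-30) = -37 (attained by i=5)
p(6) = min(-5+0·6=-5, 4+1·6=10, -4+2·6=8, -8+3·6=10, 8+4·6=32, -7+5·6=23, 6+6·6=42) = -5 (attained by i=0)
p(-10) = min(-5+0·(-10)=-5, 4+1·(-10)=-6, -4+2·(-10)=-24, -8+3·(-10)=-38, 8+4·(-10)=-32, -7+5·(-10)=-57, 6+6·(-10)=-54) = -57 (attained by i=5)
Answer: p(-5) = -32; p(-6) = -37; p(6) = -5; p(-10) = -57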